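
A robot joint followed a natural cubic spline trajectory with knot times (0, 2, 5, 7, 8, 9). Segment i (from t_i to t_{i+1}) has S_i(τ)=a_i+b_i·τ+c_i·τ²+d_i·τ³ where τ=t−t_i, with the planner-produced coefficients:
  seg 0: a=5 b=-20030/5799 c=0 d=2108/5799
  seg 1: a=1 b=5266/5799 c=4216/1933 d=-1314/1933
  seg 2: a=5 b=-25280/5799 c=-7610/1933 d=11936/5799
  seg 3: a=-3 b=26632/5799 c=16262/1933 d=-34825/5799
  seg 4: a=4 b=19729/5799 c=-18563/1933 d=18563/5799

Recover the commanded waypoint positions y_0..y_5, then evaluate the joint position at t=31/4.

y_0 = S_0(0) = a_0 = 5
y_1 = S_1(0) = a_1 = 1
y_2 = S_2(0) = a_2 = 5
y_3 = S_3(0) = a_3 = -3
y_4 = S_4(0) = a_4 = 4
y_5 = S_4(1) = 1
t_q=31/4 is in segment 3 (τ=3/4); S_3(τ)=326983/123712

y_0=5 y_1=1 y_2=5 y_3=-3 y_4=4 y_5=1
S(31/4) = 326983/123712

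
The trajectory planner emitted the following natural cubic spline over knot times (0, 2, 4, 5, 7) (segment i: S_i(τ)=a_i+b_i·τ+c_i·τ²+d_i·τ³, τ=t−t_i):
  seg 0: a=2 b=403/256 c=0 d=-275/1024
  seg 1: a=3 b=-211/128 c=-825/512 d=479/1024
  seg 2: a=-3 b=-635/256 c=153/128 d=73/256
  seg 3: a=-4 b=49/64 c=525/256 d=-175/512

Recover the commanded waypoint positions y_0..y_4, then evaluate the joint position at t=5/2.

y_0=2 y_1=3 y_2=-3 y_3=-4 y_4=3
S(5/2) = 15003/8192

y_0 = S_0(0) = a_0 = 2
y_1 = S_1(0) = a_1 = 3
y_2 = S_2(0) = a_2 = -3
y_3 = S_3(0) = a_3 = -4
y_4 = S_3(2) = 3
t_q=5/2 is in segment 1 (τ=1/2); S_1(τ)=15003/8192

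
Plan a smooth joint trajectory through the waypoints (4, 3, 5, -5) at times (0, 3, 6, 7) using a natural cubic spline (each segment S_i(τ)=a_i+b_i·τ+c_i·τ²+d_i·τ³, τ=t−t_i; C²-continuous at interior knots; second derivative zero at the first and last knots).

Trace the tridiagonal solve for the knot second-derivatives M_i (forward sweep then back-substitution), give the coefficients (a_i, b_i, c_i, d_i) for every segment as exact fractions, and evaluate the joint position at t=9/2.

Δ: Δ0=-1/3, Δ1=2/3, Δ2=-10
row 1: diag=12, rhs=6; c'=1/4, d'=1/2
row 2: denom=8−3·1/4=29/4; d'=(-64−3·1/2)/(29/4)=-262/29
back: M2=-262/29
back: M1=1/2−1/4·-262/29=80/29
M: M0=0, M1=80/29, M2=-262/29, M3=0
seg 0: a=4, c=M0/2=0, d=(M1−M0)/(6·3)=40/261, b=Δ0−h0·(2M0+M1)/6=-149/87
seg 1: a=3, c=M1/2=40/29, d=(M2−M1)/(6·3)=-19/29, b=Δ1−h1·(2M1+M2)/6=211/87
seg 2: a=5, c=M2/2=-131/29, d=(M3−M2)/(6·1)=131/87, b=Δ2−h2·(2M2+M3)/6=-608/87
t_q=9/2 → seg 1, τ=3/2; S=3+211/87·τ+40/29·τ²+-19/29·τ³=1747/232

  seg 0: a=4 b=-149/87 c=0 d=40/261
  seg 1: a=3 b=211/87 c=40/29 d=-19/29
  seg 2: a=5 b=-608/87 c=-131/29 d=131/87
S(9/2) = 1747/232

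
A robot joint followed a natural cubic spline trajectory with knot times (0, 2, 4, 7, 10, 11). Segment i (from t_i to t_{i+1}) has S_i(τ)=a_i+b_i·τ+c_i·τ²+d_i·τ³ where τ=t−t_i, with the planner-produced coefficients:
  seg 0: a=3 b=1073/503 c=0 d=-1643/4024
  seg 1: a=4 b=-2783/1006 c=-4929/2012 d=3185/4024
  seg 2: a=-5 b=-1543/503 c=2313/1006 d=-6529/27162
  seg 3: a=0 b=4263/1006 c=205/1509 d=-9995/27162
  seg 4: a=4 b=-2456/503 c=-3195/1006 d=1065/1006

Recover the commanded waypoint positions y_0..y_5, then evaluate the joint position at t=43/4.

y_0=3 y_1=4 y_2=-5 y_3=0 y_4=4 y_5=-3
S(43/4) = -64505/64384

y_0 = S_0(0) = a_0 = 3
y_1 = S_1(0) = a_1 = 4
y_2 = S_2(0) = a_2 = -5
y_3 = S_3(0) = a_3 = 0
y_4 = S_4(0) = a_4 = 4
y_5 = S_4(1) = -3
t_q=43/4 is in segment 4 (τ=3/4); S_4(τ)=-64505/64384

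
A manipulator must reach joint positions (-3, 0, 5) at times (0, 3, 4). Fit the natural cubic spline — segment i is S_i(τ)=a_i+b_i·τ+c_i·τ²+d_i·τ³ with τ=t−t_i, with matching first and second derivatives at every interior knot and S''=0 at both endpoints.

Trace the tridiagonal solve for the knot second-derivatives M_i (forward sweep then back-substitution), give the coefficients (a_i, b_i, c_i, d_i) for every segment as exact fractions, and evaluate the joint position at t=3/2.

  seg 0: a=-3 b=-1/2 c=0 d=1/6
  seg 1: a=0 b=4 c=3/2 d=-1/2
S(3/2) = -51/16

Δ: Δ0=1, Δ1=5
row 1: diag=8, rhs=24; c'=1/8, d'=3
back: M1=3
M: M0=0, M1=3, M2=0
seg 0: a=-3, c=M0/2=0, d=(M1−M0)/(6·3)=1/6, b=Δ0−h0·(2M0+M1)/6=-1/2
seg 1: a=0, c=M1/2=3/2, d=(M2−M1)/(6·1)=-1/2, b=Δ1−h1·(2M1+M2)/6=4
t_q=3/2 → seg 0, τ=3/2; S=-3+-1/2·τ+0·τ²+1/6·τ³=-51/16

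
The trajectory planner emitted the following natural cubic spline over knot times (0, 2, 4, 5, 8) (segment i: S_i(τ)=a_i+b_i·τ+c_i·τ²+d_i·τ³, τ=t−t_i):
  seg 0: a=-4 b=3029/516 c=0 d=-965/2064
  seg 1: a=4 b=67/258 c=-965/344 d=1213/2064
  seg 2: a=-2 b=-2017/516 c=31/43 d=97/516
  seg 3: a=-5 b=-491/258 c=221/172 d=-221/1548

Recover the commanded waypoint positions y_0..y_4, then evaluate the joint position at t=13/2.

y_0 = S_0(0) = a_0 = -4
y_1 = S_1(0) = a_1 = 4
y_2 = S_2(0) = a_2 = -2
y_3 = S_3(0) = a_3 = -5
y_4 = S_3(3) = -3
t_q=13/2 is in segment 3 (τ=3/2); S_3(τ)=-7493/1376

y_0=-4 y_1=4 y_2=-2 y_3=-5 y_4=-3
S(13/2) = -7493/1376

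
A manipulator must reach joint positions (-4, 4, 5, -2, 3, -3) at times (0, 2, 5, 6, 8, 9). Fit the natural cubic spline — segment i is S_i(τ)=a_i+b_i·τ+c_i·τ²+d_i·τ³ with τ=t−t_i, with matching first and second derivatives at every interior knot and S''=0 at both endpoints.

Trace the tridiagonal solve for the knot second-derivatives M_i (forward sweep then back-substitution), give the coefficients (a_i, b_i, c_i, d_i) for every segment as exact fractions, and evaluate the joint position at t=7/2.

  seg 0: a=-4 b=946/237 c=0 d=1/474
  seg 1: a=4 b=952/237 c=1/79 d=-98/237
  seg 2: a=5 b=-1676/237 c=-293/79 d=896/237
  seg 3: a=-2 b=-746/237 c=603/79 d=-4559/1896
  seg 4: a=3 b=-697/474 c=-2147/316 d=2147/948
S(7/2) = 684/79

Δ: Δ0=4, Δ1=1/3, Δ2=-7, Δ3=5/2, Δ4=-6
row 1: diag=10, rhs=-22; c'=3/10, d'=-11/5
row 2: denom=8−3·3/10=71/10; d'=(-44−3·-11/5)/(71/10)=-374/71
row 3: denom=6−1·10/71=416/71; d'=(57−1·-374/71)/(416/71)=4421/416
row 4: denom=6−2·71/208=553/104; d'=(-51−2·4421/416)/(553/104)=-2147/158
back: M4=-2147/158
back: M3=4421/416−71/208·-2147/158=1206/79
back: M2=-374/71−10/71·1206/79=-586/79
back: M1=-11/5−3/10·-586/79=2/79
M: M0=0, M1=2/79, M2=-586/79, M3=1206/79, M4=-2147/158, M5=0
seg 0: a=-4, c=M0/2=0, d=(M1−M0)/(6·2)=1/474, b=Δ0−h0·(2M0+M1)/6=946/237
seg 1: a=4, c=M1/2=1/79, d=(M2−M1)/(6·3)=-98/237, b=Δ1−h1·(2M1+M2)/6=952/237
seg 2: a=5, c=M2/2=-293/79, d=(M3−M2)/(6·1)=896/237, b=Δ2−h2·(2M2+M3)/6=-1676/237
seg 3: a=-2, c=M3/2=603/79, d=(M4−M3)/(6·2)=-4559/1896, b=Δ3−h3·(2M3+M4)/6=-746/237
seg 4: a=3, c=M4/2=-2147/316, d=(M5−M4)/(6·1)=2147/948, b=Δ4−h4·(2M4+M5)/6=-697/474
t_q=7/2 → seg 1, τ=3/2; S=4+952/237·τ+1/79·τ²+-98/237·τ³=684/79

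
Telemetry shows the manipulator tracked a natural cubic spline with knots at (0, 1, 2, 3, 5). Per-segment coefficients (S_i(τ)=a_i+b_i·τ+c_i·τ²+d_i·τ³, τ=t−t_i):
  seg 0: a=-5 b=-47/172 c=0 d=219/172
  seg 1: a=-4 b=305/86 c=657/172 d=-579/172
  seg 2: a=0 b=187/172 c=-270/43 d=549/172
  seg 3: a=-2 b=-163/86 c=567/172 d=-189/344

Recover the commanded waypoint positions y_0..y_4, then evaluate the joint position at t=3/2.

y_0 = S_0(0) = a_0 = -5
y_1 = S_1(0) = a_1 = -4
y_2 = S_2(0) = a_2 = 0
y_3 = S_3(0) = a_3 = -2
y_4 = S_3(2) = 3
t_q=3/2 is in segment 1 (τ=1/2); S_1(τ)=-2329/1376

y_0=-5 y_1=-4 y_2=0 y_3=-2 y_4=3
S(3/2) = -2329/1376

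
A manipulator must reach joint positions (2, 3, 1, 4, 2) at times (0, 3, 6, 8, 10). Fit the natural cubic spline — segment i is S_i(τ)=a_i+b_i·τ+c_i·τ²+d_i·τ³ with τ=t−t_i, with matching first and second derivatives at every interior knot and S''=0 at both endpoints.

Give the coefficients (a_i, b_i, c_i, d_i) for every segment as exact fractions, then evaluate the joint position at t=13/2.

Δ: Δ0=1/3, Δ1=-2/3, Δ2=3/2, Δ3=-1
row 1: diag=12, rhs=-6; c'=1/4, d'=-1/2
row 2: denom=10−3·1/4=37/4; d'=(13−3·-1/2)/(37/4)=58/37
row 3: denom=8−2·8/37=280/37; d'=(-15−2·58/37)/(280/37)=-671/280
back: M3=-671/280
back: M2=58/37−8/37·-671/280=73/35
back: M1=-1/2−1/4·73/35=-143/140
M: M0=0, M1=-143/140, M2=73/35, M3=-671/280, M4=0
seg 0: a=2, c=M0/2=0, d=(M1−M0)/(6·3)=-143/2520, b=Δ0−h0·(2M0+M1)/6=709/840
seg 1: a=3, c=M1/2=-143/280, d=(M2−M1)/(6·3)=29/168, b=Δ1−h1·(2M1+M2)/6=-289/420
seg 2: a=1, c=M2/2=73/70, d=(M3−M2)/(6·2)=-251/672, b=Δ2−h2·(2M2+M3)/6=109/120
seg 3: a=4, c=M3/2=-671/560, d=(M4−M3)/(6·2)=671/3360, b=Δ3−h3·(2M3+M4)/6=251/420
t_q=13/2 → seg 2, τ=1/2; S=1+109/120·τ+73/70·τ²+-251/672·τ³=14947/8960

  seg 0: a=2 b=709/840 c=0 d=-143/2520
  seg 1: a=3 b=-289/420 c=-143/280 d=29/168
  seg 2: a=1 b=109/120 c=73/70 d=-251/672
  seg 3: a=4 b=251/420 c=-671/560 d=671/3360
S(13/2) = 14947/8960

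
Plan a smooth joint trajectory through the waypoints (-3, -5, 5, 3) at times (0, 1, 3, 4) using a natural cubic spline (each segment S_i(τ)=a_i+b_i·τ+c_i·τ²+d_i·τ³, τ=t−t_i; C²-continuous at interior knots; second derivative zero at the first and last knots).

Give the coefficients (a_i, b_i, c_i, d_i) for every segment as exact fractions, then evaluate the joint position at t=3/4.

Δ: Δ0=-2, Δ1=5, Δ2=-2
row 1: diag=6, rhs=42; c'=1/3, d'=7
row 2: denom=6−2·1/3=16/3; d'=(-42−2·7)/(16/3)=-21/2
back: M2=-21/2
back: M1=7−1/3·-21/2=21/2
M: M0=0, M1=21/2, M2=-21/2, M3=0
seg 0: a=-3, c=M0/2=0, d=(M1−M0)/(6·1)=7/4, b=Δ0−h0·(2M0+M1)/6=-15/4
seg 1: a=-5, c=M1/2=21/4, d=(M2−M1)/(6·2)=-7/4, b=Δ1−h1·(2M1+M2)/6=3/2
seg 2: a=5, c=M2/2=-21/4, d=(M3−M2)/(6·1)=7/4, b=Δ2−h2·(2M2+M3)/6=3/2
t_q=3/4 → seg 0, τ=3/4; S=-3+-15/4·τ+0·τ²+7/4·τ³=-1299/256

  seg 0: a=-3 b=-15/4 c=0 d=7/4
  seg 1: a=-5 b=3/2 c=21/4 d=-7/4
  seg 2: a=5 b=3/2 c=-21/4 d=7/4
S(3/4) = -1299/256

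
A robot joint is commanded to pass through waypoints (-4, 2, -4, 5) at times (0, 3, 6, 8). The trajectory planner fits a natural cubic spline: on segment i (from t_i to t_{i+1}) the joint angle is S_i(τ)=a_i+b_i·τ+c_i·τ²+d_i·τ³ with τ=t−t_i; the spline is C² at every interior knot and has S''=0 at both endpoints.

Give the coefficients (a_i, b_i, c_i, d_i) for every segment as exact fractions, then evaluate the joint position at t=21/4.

  seg 0: a=-4 b=267/74 c=0 d=-119/666
  seg 1: a=2 b=-45/37 c=-119/74 d=299/666
  seg 2: a=-4 b=93/74 c=90/37 d=-15/37
S(21/4) = -17825/4736

Δ: Δ0=2, Δ1=-2, Δ2=9/2
row 1: diag=12, rhs=-24; c'=1/4, d'=-2
row 2: denom=10−3·1/4=37/4; d'=(39−3·-2)/(37/4)=180/37
back: M2=180/37
back: M1=-2−1/4·180/37=-119/37
M: M0=0, M1=-119/37, M2=180/37, M3=0
seg 0: a=-4, c=M0/2=0, d=(M1−M0)/(6·3)=-119/666, b=Δ0−h0·(2M0+M1)/6=267/74
seg 1: a=2, c=M1/2=-119/74, d=(M2−M1)/(6·3)=299/666, b=Δ1−h1·(2M1+M2)/6=-45/37
seg 2: a=-4, c=M2/2=90/37, d=(M3−M2)/(6·2)=-15/37, b=Δ2−h2·(2M2+M3)/6=93/74
t_q=21/4 → seg 1, τ=9/4; S=2+-45/37·τ+-119/74·τ²+299/666·τ³=-17825/4736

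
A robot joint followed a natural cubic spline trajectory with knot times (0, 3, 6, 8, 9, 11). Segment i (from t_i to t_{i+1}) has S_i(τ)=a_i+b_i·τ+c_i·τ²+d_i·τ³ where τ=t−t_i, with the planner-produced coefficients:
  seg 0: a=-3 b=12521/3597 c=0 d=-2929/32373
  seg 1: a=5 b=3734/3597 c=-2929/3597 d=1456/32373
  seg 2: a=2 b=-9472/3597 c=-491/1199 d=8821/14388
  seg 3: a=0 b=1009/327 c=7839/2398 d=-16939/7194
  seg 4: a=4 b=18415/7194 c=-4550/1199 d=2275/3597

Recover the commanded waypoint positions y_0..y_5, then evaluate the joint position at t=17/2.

y_0=-3 y_1=5 y_2=2 y_3=0 y_4=4 y_5=-1
S(17/2) = 39629/19184

y_0 = S_0(0) = a_0 = -3
y_1 = S_1(0) = a_1 = 5
y_2 = S_2(0) = a_2 = 2
y_3 = S_3(0) = a_3 = 0
y_4 = S_4(0) = a_4 = 4
y_5 = S_4(2) = -1
t_q=17/2 is in segment 3 (τ=1/2); S_3(τ)=39629/19184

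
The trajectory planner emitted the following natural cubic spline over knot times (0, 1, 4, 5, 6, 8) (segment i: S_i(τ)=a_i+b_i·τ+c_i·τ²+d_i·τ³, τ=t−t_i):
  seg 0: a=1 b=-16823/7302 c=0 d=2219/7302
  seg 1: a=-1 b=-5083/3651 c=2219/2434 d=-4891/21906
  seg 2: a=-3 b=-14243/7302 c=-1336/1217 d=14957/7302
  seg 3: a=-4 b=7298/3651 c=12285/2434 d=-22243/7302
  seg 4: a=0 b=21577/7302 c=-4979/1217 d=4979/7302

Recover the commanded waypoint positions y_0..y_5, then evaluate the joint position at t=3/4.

y_0 = S_0(0) = a_0 = 1
y_1 = S_1(0) = a_1 = -1
y_2 = S_2(0) = a_2 = -3
y_3 = S_3(0) = a_3 = -4
y_4 = S_4(0) = a_4 = 0
y_5 = S_4(2) = -5
t_q=3/4 is in segment 0 (τ=3/4); S_0(τ)=-93421/155776

y_0=1 y_1=-1 y_2=-3 y_3=-4 y_4=0 y_5=-5
S(3/4) = -93421/155776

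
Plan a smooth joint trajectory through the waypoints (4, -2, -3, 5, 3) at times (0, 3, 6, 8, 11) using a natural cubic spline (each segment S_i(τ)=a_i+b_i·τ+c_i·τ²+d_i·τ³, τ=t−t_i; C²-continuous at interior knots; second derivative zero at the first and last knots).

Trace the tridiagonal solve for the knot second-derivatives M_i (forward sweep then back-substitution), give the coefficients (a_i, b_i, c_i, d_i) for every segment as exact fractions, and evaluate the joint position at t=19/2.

  seg 0: a=4 b=-355/177 c=0 d=1/1593
  seg 1: a=-2 b=-352/177 c=1/177 d=290/1593
  seg 2: a=-3 b=524/177 c=97/59 d=-199/354
  seg 3: a=5 b=494/177 c=-102/59 d=34/177
S(19/2) = 1403/236

Δ: Δ0=-2, Δ1=-1/3, Δ2=4, Δ3=-2/3
row 1: diag=12, rhs=10; c'=1/4, d'=5/6
row 2: denom=10−3·1/4=37/4; d'=(26−3·5/6)/(37/4)=94/37
row 3: denom=10−2·8/37=354/37; d'=(-28−2·94/37)/(354/37)=-204/59
back: M3=-204/59
back: M2=94/37−8/37·-204/59=194/59
back: M1=5/6−1/4·194/59=2/177
M: M0=0, M1=2/177, M2=194/59, M3=-204/59, M4=0
seg 0: a=4, c=M0/2=0, d=(M1−M0)/(6·3)=1/1593, b=Δ0−h0·(2M0+M1)/6=-355/177
seg 1: a=-2, c=M1/2=1/177, d=(M2−M1)/(6·3)=290/1593, b=Δ1−h1·(2M1+M2)/6=-352/177
seg 2: a=-3, c=M2/2=97/59, d=(M3−M2)/(6·2)=-199/354, b=Δ2−h2·(2M2+M3)/6=524/177
seg 3: a=5, c=M3/2=-102/59, d=(M4−M3)/(6·3)=34/177, b=Δ3−h3·(2M3+M4)/6=494/177
t_q=19/2 → seg 3, τ=3/2; S=5+494/177·τ+-102/59·τ²+34/177·τ³=1403/236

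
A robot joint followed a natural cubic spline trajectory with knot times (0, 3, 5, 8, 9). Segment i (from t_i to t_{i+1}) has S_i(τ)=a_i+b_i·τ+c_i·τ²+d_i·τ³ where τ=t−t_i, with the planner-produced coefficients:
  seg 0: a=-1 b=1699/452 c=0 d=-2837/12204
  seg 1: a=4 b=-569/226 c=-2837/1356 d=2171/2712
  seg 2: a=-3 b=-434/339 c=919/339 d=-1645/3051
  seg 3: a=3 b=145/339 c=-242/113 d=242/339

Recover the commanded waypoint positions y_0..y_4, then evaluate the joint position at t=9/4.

y_0 = S_0(0) = a_0 = -1
y_1 = S_1(0) = a_1 = 4
y_2 = S_2(0) = a_2 = -3
y_3 = S_3(0) = a_3 = 3
y_4 = S_3(1) = 2
t_q=9/4 is in segment 0 (τ=9/4); S_0(τ)=139129/28928

y_0=-1 y_1=4 y_2=-3 y_3=3 y_4=2
S(9/4) = 139129/28928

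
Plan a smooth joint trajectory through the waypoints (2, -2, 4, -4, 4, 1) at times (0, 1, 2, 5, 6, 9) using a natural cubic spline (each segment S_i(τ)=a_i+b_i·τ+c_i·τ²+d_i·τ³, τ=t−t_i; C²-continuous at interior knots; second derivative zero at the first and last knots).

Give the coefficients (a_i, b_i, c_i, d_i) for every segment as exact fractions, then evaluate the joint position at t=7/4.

Δ: Δ0=-4, Δ1=6, Δ2=-8/3, Δ3=8, Δ4=-1
row 1: diag=4, rhs=60; c'=1/4, d'=15
row 2: denom=8−1·1/4=31/4; d'=(-52−1·15)/(31/4)=-268/31
row 3: denom=8−3·12/31=212/31; d'=(64−3·-268/31)/(212/31)=697/53
row 4: denom=8−1·31/212=1665/212; d'=(-54−1·697/53)/(1665/212)=-14236/1665
back: M4=-14236/1665
back: M3=697/53−31/212·-14236/1665=23978/1665
back: M2=-268/31−12/31·23978/1665=-7892/555
back: M1=15−1/4·-7892/555=10298/555
M: M0=0, M1=10298/555, M2=-7892/555, M3=23978/1665, M4=-14236/1665, M5=0
seg 0: a=2, c=M0/2=0, d=(M1−M0)/(6·1)=5149/1665, b=Δ0−h0·(2M0+M1)/6=-11809/1665
seg 1: a=-2, c=M1/2=5149/555, d=(M2−M1)/(6·1)=-1819/333, b=Δ1−h1·(2M1+M2)/6=3638/1665
seg 2: a=4, c=M2/2=-3946/555, d=(M3−M2)/(6·3)=23827/14985, b=Δ2−h2·(2M2+M3)/6=7247/1665
seg 3: a=-4, c=M3/2=11989/1665, d=(M4−M3)/(6·1)=-2123/555, b=Δ3−h3·(2M3+M4)/6=1540/333
seg 4: a=4, c=M4/2=-7118/1665, d=(M5−M4)/(6·3)=7118/14985, b=Δ4−h4·(2M4+M5)/6=12571/1665
t_q=7/4 → seg 1, τ=3/4; S=-2+3638/1665·τ+5149/555·τ²+-1819/333·τ³=90677/35520

  seg 0: a=2 b=-11809/1665 c=0 d=5149/1665
  seg 1: a=-2 b=3638/1665 c=5149/555 d=-1819/333
  seg 2: a=4 b=7247/1665 c=-3946/555 d=23827/14985
  seg 3: a=-4 b=1540/333 c=11989/1665 d=-2123/555
  seg 4: a=4 b=12571/1665 c=-7118/1665 d=7118/14985
S(7/4) = 90677/35520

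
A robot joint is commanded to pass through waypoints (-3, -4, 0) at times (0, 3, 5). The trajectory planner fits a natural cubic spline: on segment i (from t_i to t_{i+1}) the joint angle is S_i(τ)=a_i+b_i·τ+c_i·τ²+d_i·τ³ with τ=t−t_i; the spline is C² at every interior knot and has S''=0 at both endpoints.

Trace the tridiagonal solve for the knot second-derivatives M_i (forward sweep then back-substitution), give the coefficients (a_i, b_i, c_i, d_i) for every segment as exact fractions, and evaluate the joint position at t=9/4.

  seg 0: a=-3 b=-31/30 c=0 d=7/90
  seg 1: a=-4 b=16/15 c=7/10 d=-7/60
S(9/4) = -2841/640

Δ: Δ0=-1/3, Δ1=2
row 1: diag=10, rhs=14; c'=1/5, d'=7/5
back: M1=7/5
M: M0=0, M1=7/5, M2=0
seg 0: a=-3, c=M0/2=0, d=(M1−M0)/(6·3)=7/90, b=Δ0−h0·(2M0+M1)/6=-31/30
seg 1: a=-4, c=M1/2=7/10, d=(M2−M1)/(6·2)=-7/60, b=Δ1−h1·(2M1+M2)/6=16/15
t_q=9/4 → seg 0, τ=9/4; S=-3+-31/30·τ+0·τ²+7/90·τ³=-2841/640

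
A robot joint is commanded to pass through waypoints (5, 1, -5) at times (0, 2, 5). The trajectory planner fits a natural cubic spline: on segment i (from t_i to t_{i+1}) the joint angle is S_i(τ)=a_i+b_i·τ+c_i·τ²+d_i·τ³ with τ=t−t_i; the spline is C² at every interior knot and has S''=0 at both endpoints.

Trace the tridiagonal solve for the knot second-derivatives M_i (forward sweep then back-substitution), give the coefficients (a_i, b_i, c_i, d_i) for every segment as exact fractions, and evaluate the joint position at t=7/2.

Δ: Δ0=-2, Δ1=-2
row 1: diag=10, rhs=0; c'=3/10, d'=0
back: M1=0
M: M0=0, M1=0, M2=0
seg 0: a=5, c=M0/2=0, d=(M1−M0)/(6·2)=0, b=Δ0−h0·(2M0+M1)/6=-2
seg 1: a=1, c=M1/2=0, d=(M2−M1)/(6·3)=0, b=Δ1−h1·(2M1+M2)/6=-2
t_q=7/2 → seg 1, τ=3/2; S=1+-2·τ+0·τ²+0·τ³=-2

  seg 0: a=5 b=-2 c=0 d=0
  seg 1: a=1 b=-2 c=0 d=0
S(7/2) = -2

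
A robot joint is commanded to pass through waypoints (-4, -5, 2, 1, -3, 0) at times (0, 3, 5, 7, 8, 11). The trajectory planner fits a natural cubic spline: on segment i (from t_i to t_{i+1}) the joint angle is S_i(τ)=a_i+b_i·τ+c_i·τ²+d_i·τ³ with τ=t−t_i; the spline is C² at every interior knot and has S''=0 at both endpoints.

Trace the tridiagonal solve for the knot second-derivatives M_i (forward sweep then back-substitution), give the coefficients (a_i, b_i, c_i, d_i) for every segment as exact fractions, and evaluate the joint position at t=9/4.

  seg 0: a=-4 b=-481/271 c=0 d=1172/7317
  seg 1: a=-5 b=691/271 c=1172/813 d=-3143/6504
  seg 2: a=2 b=4093/1626 c=-4741/3252 d=-55/2168
  seg 3: a=1 b=-2942/813 c=-1309/813 d=333/271
  seg 4: a=-3 b=-2563/813 c=1688/813 d=-1688/7317
S(9/4) = -26749/4336

Δ: Δ0=-1/3, Δ1=7/2, Δ2=-1/2, Δ3=-4, Δ4=1
row 1: diag=10, rhs=23; c'=1/5, d'=23/10
row 2: denom=8−2·1/5=38/5; d'=(-24−2·23/10)/(38/5)=-143/38
row 3: denom=6−2·5/19=104/19; d'=(-21−2·-143/38)/(104/19)=-32/13
row 4: denom=8−1·19/104=813/104; d'=(30−1·-32/13)/(813/104)=3376/813
back: M4=3376/813
back: M3=-32/13−19/104·3376/813=-2618/813
back: M2=-143/38−5/19·-2618/813=-4741/1626
back: M1=23/10−1/5·-4741/1626=2344/813
M: M0=0, M1=2344/813, M2=-4741/1626, M3=-2618/813, M4=3376/813, M5=0
seg 0: a=-4, c=M0/2=0, d=(M1−M0)/(6·3)=1172/7317, b=Δ0−h0·(2M0+M1)/6=-481/271
seg 1: a=-5, c=M1/2=1172/813, d=(M2−M1)/(6·2)=-3143/6504, b=Δ1−h1·(2M1+M2)/6=691/271
seg 2: a=2, c=M2/2=-4741/3252, d=(M3−M2)/(6·2)=-55/2168, b=Δ2−h2·(2M2+M3)/6=4093/1626
seg 3: a=1, c=M3/2=-1309/813, d=(M4−M3)/(6·1)=333/271, b=Δ3−h3·(2M3+M4)/6=-2942/813
seg 4: a=-3, c=M4/2=1688/813, d=(M5−M4)/(6·3)=-1688/7317, b=Δ4−h4·(2M4+M5)/6=-2563/813
t_q=9/4 → seg 0, τ=9/4; S=-4+-481/271·τ+0·τ²+1172/7317·τ³=-26749/4336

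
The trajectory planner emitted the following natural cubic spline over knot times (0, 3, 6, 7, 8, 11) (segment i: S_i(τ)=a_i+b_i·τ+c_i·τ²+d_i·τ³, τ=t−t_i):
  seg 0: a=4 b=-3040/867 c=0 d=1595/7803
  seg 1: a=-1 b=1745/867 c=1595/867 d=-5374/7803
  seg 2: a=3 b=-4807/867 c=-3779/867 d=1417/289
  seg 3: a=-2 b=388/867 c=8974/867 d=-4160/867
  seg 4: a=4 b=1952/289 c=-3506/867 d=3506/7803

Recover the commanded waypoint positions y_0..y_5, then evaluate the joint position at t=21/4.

y_0 = S_0(0) = a_0 = 4
y_1 = S_1(0) = a_1 = -1
y_2 = S_2(0) = a_2 = 3
y_3 = S_3(0) = a_3 = -2
y_4 = S_4(0) = a_4 = 4
y_5 = S_4(3) = 0
t_q=21/4 is in segment 1 (τ=9/4); S_1(τ)=46213/9248

y_0=4 y_1=-1 y_2=3 y_3=-2 y_4=4 y_5=0
S(21/4) = 46213/9248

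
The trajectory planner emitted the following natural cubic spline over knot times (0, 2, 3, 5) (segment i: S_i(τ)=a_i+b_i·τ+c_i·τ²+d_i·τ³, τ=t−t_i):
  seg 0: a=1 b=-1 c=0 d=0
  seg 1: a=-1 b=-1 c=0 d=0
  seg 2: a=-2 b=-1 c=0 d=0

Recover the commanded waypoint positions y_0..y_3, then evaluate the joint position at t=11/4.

y_0 = S_0(0) = a_0 = 1
y_1 = S_1(0) = a_1 = -1
y_2 = S_2(0) = a_2 = -2
y_3 = S_2(2) = -4
t_q=11/4 is in segment 1 (τ=3/4); S_1(τ)=-7/4

y_0=1 y_1=-1 y_2=-2 y_3=-4
S(11/4) = -7/4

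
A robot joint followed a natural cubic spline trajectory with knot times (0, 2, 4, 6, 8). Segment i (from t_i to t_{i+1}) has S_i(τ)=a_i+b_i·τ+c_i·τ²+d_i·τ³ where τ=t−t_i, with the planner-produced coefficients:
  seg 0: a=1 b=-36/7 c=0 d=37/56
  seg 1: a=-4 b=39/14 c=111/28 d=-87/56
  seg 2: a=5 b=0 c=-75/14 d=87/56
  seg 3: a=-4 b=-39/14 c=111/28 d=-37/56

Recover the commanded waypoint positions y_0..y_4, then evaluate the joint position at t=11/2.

y_0 = S_0(0) = a_0 = 1
y_1 = S_1(0) = a_1 = -4
y_2 = S_2(0) = a_2 = 5
y_3 = S_3(0) = a_3 = -4
y_4 = S_3(2) = 1
t_q=11/2 is in segment 2 (τ=3/2); S_2(τ)=-811/448

y_0=1 y_1=-4 y_2=5 y_3=-4 y_4=1
S(11/2) = -811/448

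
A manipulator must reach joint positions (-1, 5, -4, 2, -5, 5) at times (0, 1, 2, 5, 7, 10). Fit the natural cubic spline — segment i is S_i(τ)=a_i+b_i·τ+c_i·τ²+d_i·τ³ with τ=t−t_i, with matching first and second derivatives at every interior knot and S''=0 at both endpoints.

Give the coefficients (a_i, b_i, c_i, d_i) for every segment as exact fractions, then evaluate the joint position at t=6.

Δ: Δ0=6, Δ1=-9, Δ2=2, Δ3=-7/2, Δ4=10/3
row 1: diag=4, rhs=-90; c'=1/4, d'=-45/2
row 2: denom=8−1·1/4=31/4; d'=(66−1·-45/2)/(31/4)=354/31
row 3: denom=10−3·12/31=274/31; d'=(-33−3·354/31)/(274/31)=-2085/274
row 4: denom=10−2·31/137=1308/137; d'=(41−2·-2085/274)/(1308/137)=3851/654
back: M4=3851/654
back: M3=-2085/274−31/137·3851/654=-2924/327
back: M2=354/31−12/31·-2924/327=1622/109
back: M1=-45/2−1/4·1622/109=-2858/109
M: M0=0, M1=-2858/109, M2=1622/109, M3=-2924/327, M4=3851/654, M5=0
seg 0: a=-1, c=M0/2=0, d=(M1−M0)/(6·1)=-1429/327, b=Δ0−h0·(2M0+M1)/6=3391/327
seg 1: a=5, c=M1/2=-1429/109, d=(M2−M1)/(6·1)=2240/327, b=Δ1−h1·(2M1+M2)/6=-896/327
seg 2: a=-4, c=M2/2=811/109, d=(M3−M2)/(6·3)=-3895/2943, b=Δ2−h2·(2M2+M3)/6=-2750/327
seg 3: a=2, c=M3/2=-1462/327, d=(M4−M3)/(6·2)=3233/2616, b=Δ3−h3·(2M3+M4)/6=163/327
seg 4: a=-5, c=M4/2=3851/1308, d=(M5−M4)/(6·3)=-3851/11772, b=Δ4−h4·(2M4+M5)/6=-557/218
t_q=6 → seg 3, τ=1; S=2+163/327·τ+-1462/327·τ²+3233/2616·τ³=-1927/2616

  seg 0: a=-1 b=3391/327 c=0 d=-1429/327
  seg 1: a=5 b=-896/327 c=-1429/109 d=2240/327
  seg 2: a=-4 b=-2750/327 c=811/109 d=-3895/2943
  seg 3: a=2 b=163/327 c=-1462/327 d=3233/2616
  seg 4: a=-5 b=-557/218 c=3851/1308 d=-3851/11772
S(6) = -1927/2616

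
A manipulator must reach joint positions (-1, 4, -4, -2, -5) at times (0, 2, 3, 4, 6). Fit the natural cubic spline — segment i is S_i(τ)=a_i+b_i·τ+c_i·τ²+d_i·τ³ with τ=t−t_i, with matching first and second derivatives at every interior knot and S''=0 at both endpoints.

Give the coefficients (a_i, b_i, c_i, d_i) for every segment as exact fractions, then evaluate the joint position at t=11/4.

  seg 0: a=-1 b=235/33 c=0 d=-305/264
  seg 1: a=4 b=-445/66 c=-305/44 d=749/132
  seg 2: a=-4 b=-43/12 c=111/11 d=-595/132
  seg 3: a=-2 b=203/66 c=-151/44 d=151/264
S(11/4) = -7215/2816

Δ: Δ0=5/2, Δ1=-8, Δ2=2, Δ3=-3/2
row 1: diag=6, rhs=-63; c'=1/6, d'=-21/2
row 2: denom=4−1·1/6=23/6; d'=(60−1·-21/2)/(23/6)=423/23
row 3: denom=6−1·6/23=132/23; d'=(-21−1·423/23)/(132/23)=-151/22
back: M3=-151/22
back: M2=423/23−6/23·-151/22=222/11
back: M1=-21/2−1/6·222/11=-305/22
M: M0=0, M1=-305/22, M2=222/11, M3=-151/22, M4=0
seg 0: a=-1, c=M0/2=0, d=(M1−M0)/(6·2)=-305/264, b=Δ0−h0·(2M0+M1)/6=235/33
seg 1: a=4, c=M1/2=-305/44, d=(M2−M1)/(6·1)=749/132, b=Δ1−h1·(2M1+M2)/6=-445/66
seg 2: a=-4, c=M2/2=111/11, d=(M3−M2)/(6·1)=-595/132, b=Δ2−h2·(2M2+M3)/6=-43/12
seg 3: a=-2, c=M3/2=-151/44, d=(M4−M3)/(6·2)=151/264, b=Δ3−h3·(2M3+M4)/6=203/66
t_q=11/4 → seg 1, τ=3/4; S=4+-445/66·τ+-305/44·τ²+749/132·τ³=-7215/2816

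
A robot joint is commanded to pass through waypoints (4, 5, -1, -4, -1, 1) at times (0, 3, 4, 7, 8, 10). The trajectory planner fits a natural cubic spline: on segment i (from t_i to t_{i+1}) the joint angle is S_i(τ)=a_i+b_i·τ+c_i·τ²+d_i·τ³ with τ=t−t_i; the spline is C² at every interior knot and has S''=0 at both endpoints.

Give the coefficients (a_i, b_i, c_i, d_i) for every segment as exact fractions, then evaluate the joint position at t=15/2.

  seg 0: a=4 b=7432/2529 c=0 d=-6589/22761
  seg 1: a=5 b=-12335/2529 c=-6589/2529 d=1250/843
  seg 2: a=-1 b=-14263/2529 c=4661/2529 d=-2249/22761
  seg 3: a=-4 b=6956/2529 c=268/281 d=-1781/2529
  seg 4: a=-1 b=6437/2529 c=-977/843 d=977/5058
S(15/2) = -16687/6744

Δ: Δ0=1/3, Δ1=-6, Δ2=-1, Δ3=3, Δ4=1
row 1: diag=8, rhs=-38; c'=1/8, d'=-19/4
row 2: denom=8−1·1/8=63/8; d'=(30−1·-19/4)/(63/8)=278/63
row 3: denom=8−3·8/21=48/7; d'=(24−3·278/63)/(48/7)=113/72
row 4: denom=6−1·7/48=281/48; d'=(-12−1·113/72)/(281/48)=-1954/843
back: M4=-1954/843
back: M3=113/72−7/48·-1954/843=536/281
back: M2=278/63−8/21·536/281=9322/2529
back: M1=-19/4−1/8·9322/2529=-13178/2529
M: M0=0, M1=-13178/2529, M2=9322/2529, M3=536/281, M4=-1954/843, M5=0
seg 0: a=4, c=M0/2=0, d=(M1−M0)/(6·3)=-6589/22761, b=Δ0−h0·(2M0+M1)/6=7432/2529
seg 1: a=5, c=M1/2=-6589/2529, d=(M2−M1)/(6·1)=1250/843, b=Δ1−h1·(2M1+M2)/6=-12335/2529
seg 2: a=-1, c=M2/2=4661/2529, d=(M3−M2)/(6·3)=-2249/22761, b=Δ2−h2·(2M2+M3)/6=-14263/2529
seg 3: a=-4, c=M3/2=268/281, d=(M4−M3)/(6·1)=-1781/2529, b=Δ3−h3·(2M3+M4)/6=6956/2529
seg 4: a=-1, c=M4/2=-977/843, d=(M5−M4)/(6·2)=977/5058, b=Δ4−h4·(2M4+M5)/6=6437/2529
t_q=15/2 → seg 3, τ=1/2; S=-4+6956/2529·τ+268/281·τ²+-1781/2529·τ³=-16687/6744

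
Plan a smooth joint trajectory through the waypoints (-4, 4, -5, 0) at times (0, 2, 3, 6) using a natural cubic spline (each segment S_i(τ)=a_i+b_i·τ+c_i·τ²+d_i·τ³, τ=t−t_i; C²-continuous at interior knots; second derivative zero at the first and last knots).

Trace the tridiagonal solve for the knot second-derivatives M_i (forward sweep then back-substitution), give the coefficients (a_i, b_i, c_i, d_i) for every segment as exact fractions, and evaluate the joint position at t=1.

Δ: Δ0=4, Δ1=-9, Δ2=5/3
row 1: diag=6, rhs=-78; c'=1/6, d'=-13
row 2: denom=8−1·1/6=47/6; d'=(64−1·-13)/(47/6)=462/47
back: M2=462/47
back: M1=-13−1/6·462/47=-688/47
M: M0=0, M1=-688/47, M2=462/47, M3=0
seg 0: a=-4, c=M0/2=0, d=(M1−M0)/(6·2)=-172/141, b=Δ0−h0·(2M0+M1)/6=1252/141
seg 1: a=4, c=M1/2=-344/47, d=(M2−M1)/(6·1)=575/141, b=Δ1−h1·(2M1+M2)/6=-812/141
seg 2: a=-5, c=M2/2=231/47, d=(M3−M2)/(6·3)=-77/141, b=Δ2−h2·(2M2+M3)/6=-1151/141
t_q=1 → seg 0, τ=1; S=-4+1252/141·τ+0·τ²+-172/141·τ³=172/47

  seg 0: a=-4 b=1252/141 c=0 d=-172/141
  seg 1: a=4 b=-812/141 c=-344/47 d=575/141
  seg 2: a=-5 b=-1151/141 c=231/47 d=-77/141
S(1) = 172/47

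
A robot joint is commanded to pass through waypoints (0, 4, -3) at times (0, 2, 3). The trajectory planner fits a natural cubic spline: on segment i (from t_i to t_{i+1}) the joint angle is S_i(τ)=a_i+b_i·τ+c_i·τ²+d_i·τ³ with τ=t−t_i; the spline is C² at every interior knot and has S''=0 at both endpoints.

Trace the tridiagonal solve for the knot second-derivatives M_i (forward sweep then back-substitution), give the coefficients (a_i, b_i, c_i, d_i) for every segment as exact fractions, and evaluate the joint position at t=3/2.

Δ: Δ0=2, Δ1=-7
row 1: diag=6, rhs=-54; c'=1/6, d'=-9
back: M1=-9
M: M0=0, M1=-9, M2=0
seg 0: a=0, c=M0/2=0, d=(M1−M0)/(6·2)=-3/4, b=Δ0−h0·(2M0+M1)/6=5
seg 1: a=4, c=M1/2=-9/2, d=(M2−M1)/(6·1)=3/2, b=Δ1−h1·(2M1+M2)/6=-4
t_q=3/2 → seg 0, τ=3/2; S=0+5·τ+0·τ²+-3/4·τ³=159/32

  seg 0: a=0 b=5 c=0 d=-3/4
  seg 1: a=4 b=-4 c=-9/2 d=3/2
S(3/2) = 159/32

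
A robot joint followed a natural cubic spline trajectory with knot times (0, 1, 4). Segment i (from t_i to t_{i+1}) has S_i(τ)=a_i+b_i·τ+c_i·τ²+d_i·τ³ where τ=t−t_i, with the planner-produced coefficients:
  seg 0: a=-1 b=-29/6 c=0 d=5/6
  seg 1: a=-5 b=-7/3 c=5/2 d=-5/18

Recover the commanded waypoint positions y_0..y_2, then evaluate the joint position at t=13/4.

y_0=-1 y_1=-5 y_2=3
S(13/4) = -97/128

y_0 = S_0(0) = a_0 = -1
y_1 = S_1(0) = a_1 = -5
y_2 = S_1(3) = 3
t_q=13/4 is in segment 1 (τ=9/4); S_1(τ)=-97/128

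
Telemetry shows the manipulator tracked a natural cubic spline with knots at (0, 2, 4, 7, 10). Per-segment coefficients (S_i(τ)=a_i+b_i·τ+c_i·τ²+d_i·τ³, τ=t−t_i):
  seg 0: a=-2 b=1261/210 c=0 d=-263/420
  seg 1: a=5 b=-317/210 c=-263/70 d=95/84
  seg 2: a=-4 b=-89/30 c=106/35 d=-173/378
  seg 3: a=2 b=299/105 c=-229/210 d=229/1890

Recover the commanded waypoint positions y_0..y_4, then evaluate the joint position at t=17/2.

y_0 = S_0(0) = a_0 = -2
y_1 = S_1(0) = a_1 = 5
y_2 = S_2(0) = a_2 = -4
y_3 = S_3(0) = a_3 = 2
y_4 = S_3(3) = 4
t_q=17/2 is in segment 3 (τ=3/2); S_3(τ)=2367/560

y_0=-2 y_1=5 y_2=-4 y_3=2 y_4=4
S(17/2) = 2367/560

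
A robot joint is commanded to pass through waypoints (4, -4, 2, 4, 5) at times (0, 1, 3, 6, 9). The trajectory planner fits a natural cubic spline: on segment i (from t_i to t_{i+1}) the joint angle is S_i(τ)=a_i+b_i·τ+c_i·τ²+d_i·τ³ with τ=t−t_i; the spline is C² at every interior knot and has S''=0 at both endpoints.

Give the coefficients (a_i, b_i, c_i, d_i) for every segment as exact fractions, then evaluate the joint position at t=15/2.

  seg 0: a=4 b=-2073/206 c=0 d=425/206
  seg 1: a=-4 b=-399/103 c=1275/206 d=-567/412
  seg 2: a=2 b=450/103 c=-213/103 d=773/2781
  seg 3: a=4 b=-55/103 c=134/309 d=-134/2781
S(15/2) = 1653/412

Δ: Δ0=-8, Δ1=3, Δ2=2/3, Δ3=1/3
row 1: diag=6, rhs=66; c'=1/3, d'=11
row 2: denom=10−2·1/3=28/3; d'=(-14−2·11)/(28/3)=-27/7
row 3: denom=12−3·9/28=309/28; d'=(-2−3·-27/7)/(309/28)=268/309
back: M3=268/309
back: M2=-27/7−9/28·268/309=-426/103
back: M1=11−1/3·-426/103=1275/103
M: M0=0, M1=1275/103, M2=-426/103, M3=268/309, M4=0
seg 0: a=4, c=M0/2=0, d=(M1−M0)/(6·1)=425/206, b=Δ0−h0·(2M0+M1)/6=-2073/206
seg 1: a=-4, c=M1/2=1275/206, d=(M2−M1)/(6·2)=-567/412, b=Δ1−h1·(2M1+M2)/6=-399/103
seg 2: a=2, c=M2/2=-213/103, d=(M3−M2)/(6·3)=773/2781, b=Δ2−h2·(2M2+M3)/6=450/103
seg 3: a=4, c=M3/2=134/309, d=(M4−M3)/(6·3)=-134/2781, b=Δ3−h3·(2M3+M4)/6=-55/103
t_q=15/2 → seg 3, τ=3/2; S=4+-55/103·τ+134/309·τ²+-134/2781·τ³=1653/412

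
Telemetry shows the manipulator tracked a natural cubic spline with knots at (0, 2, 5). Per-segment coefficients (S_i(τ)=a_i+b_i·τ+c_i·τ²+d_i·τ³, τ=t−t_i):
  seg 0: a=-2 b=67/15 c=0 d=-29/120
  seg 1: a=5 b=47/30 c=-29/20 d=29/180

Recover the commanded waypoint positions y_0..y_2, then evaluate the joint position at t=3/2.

y_0 = S_0(0) = a_0 = -2
y_1 = S_1(0) = a_1 = 5
y_2 = S_1(3) = 1
t_q=3/2 is in segment 0 (τ=3/2); S_0(τ)=1243/320

y_0=-2 y_1=5 y_2=1
S(3/2) = 1243/320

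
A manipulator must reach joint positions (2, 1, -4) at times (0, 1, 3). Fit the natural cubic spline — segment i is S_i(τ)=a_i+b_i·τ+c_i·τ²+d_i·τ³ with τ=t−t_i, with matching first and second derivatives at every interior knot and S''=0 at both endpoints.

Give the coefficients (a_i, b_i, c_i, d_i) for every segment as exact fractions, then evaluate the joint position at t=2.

Δ: Δ0=-1, Δ1=-5/2
row 1: diag=6, rhs=-9; c'=1/3, d'=-3/2
back: M1=-3/2
M: M0=0, M1=-3/2, M2=0
seg 0: a=2, c=M0/2=0, d=(M1−M0)/(6·1)=-1/4, b=Δ0−h0·(2M0+M1)/6=-3/4
seg 1: a=1, c=M1/2=-3/4, d=(M2−M1)/(6·2)=1/8, b=Δ1−h1·(2M1+M2)/6=-3/2
t_q=2 → seg 1, τ=1; S=1+-3/2·τ+-3/4·τ²+1/8·τ³=-9/8

  seg 0: a=2 b=-3/4 c=0 d=-1/4
  seg 1: a=1 b=-3/2 c=-3/4 d=1/8
S(2) = -9/8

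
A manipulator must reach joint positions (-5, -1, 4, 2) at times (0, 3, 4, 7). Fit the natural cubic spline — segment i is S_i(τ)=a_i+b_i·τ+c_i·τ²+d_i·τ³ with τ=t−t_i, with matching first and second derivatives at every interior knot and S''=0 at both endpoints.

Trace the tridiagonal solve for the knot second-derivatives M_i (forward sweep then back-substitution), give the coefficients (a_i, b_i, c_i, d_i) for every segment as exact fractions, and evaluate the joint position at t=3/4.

Δ: Δ0=4/3, Δ1=5, Δ2=-2/3
row 1: diag=8, rhs=22; c'=1/8, d'=11/4
row 2: denom=8−1·1/8=63/8; d'=(-34−1·11/4)/(63/8)=-14/3
back: M2=-14/3
back: M1=11/4−1/8·-14/3=10/3
M: M0=0, M1=10/3, M2=-14/3, M3=0
seg 0: a=-5, c=M0/2=0, d=(M1−M0)/(6·3)=5/27, b=Δ0−h0·(2M0+M1)/6=-1/3
seg 1: a=-1, c=M1/2=5/3, d=(M2−M1)/(6·1)=-4/3, b=Δ1−h1·(2M1+M2)/6=14/3
seg 2: a=4, c=M2/2=-7/3, d=(M3−M2)/(6·3)=7/27, b=Δ2−h2·(2M2+M3)/6=4
t_q=3/4 → seg 0, τ=3/4; S=-5+-1/3·τ+0·τ²+5/27·τ³=-331/64

  seg 0: a=-5 b=-1/3 c=0 d=5/27
  seg 1: a=-1 b=14/3 c=5/3 d=-4/3
  seg 2: a=4 b=4 c=-7/3 d=7/27
S(3/4) = -331/64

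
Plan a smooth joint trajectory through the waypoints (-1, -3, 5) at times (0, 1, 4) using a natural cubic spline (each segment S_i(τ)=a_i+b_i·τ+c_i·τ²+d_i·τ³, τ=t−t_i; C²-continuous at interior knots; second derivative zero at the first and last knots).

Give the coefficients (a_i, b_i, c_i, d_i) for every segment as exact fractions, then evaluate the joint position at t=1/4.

Δ: Δ0=-2, Δ1=8/3
row 1: diag=8, rhs=28; c'=3/8, d'=7/2
back: M1=7/2
M: M0=0, M1=7/2, M2=0
seg 0: a=-1, c=M0/2=0, d=(M1−M0)/(6·1)=7/12, b=Δ0−h0·(2M0+M1)/6=-31/12
seg 1: a=-3, c=M1/2=7/4, d=(M2−M1)/(6·3)=-7/36, b=Δ1−h1·(2M1+M2)/6=-5/6
t_q=1/4 → seg 0, τ=1/4; S=-1+-31/12·τ+0·τ²+7/12·τ³=-419/256

  seg 0: a=-1 b=-31/12 c=0 d=7/12
  seg 1: a=-3 b=-5/6 c=7/4 d=-7/36
S(1/4) = -419/256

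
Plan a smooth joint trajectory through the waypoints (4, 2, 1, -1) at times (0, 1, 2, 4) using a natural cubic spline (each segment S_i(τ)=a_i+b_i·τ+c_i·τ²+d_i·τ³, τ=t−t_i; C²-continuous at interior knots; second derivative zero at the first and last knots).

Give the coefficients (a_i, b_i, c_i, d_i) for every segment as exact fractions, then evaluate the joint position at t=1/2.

  seg 0: a=4 b=-52/23 c=0 d=6/23
  seg 1: a=2 b=-34/23 c=18/23 d=-7/23
  seg 2: a=1 b=-19/23 c=-3/23 d=1/46
S(1/2) = 267/92

Δ: Δ0=-2, Δ1=-1, Δ2=-1
row 1: diag=4, rhs=6; c'=1/4, d'=3/2
row 2: denom=6−1·1/4=23/4; d'=(0−1·3/2)/(23/4)=-6/23
back: M2=-6/23
back: M1=3/2−1/4·-6/23=36/23
M: M0=0, M1=36/23, M2=-6/23, M3=0
seg 0: a=4, c=M0/2=0, d=(M1−M0)/(6·1)=6/23, b=Δ0−h0·(2M0+M1)/6=-52/23
seg 1: a=2, c=M1/2=18/23, d=(M2−M1)/(6·1)=-7/23, b=Δ1−h1·(2M1+M2)/6=-34/23
seg 2: a=1, c=M2/2=-3/23, d=(M3−M2)/(6·2)=1/46, b=Δ2−h2·(2M2+M3)/6=-19/23
t_q=1/2 → seg 0, τ=1/2; S=4+-52/23·τ+0·τ²+6/23·τ³=267/92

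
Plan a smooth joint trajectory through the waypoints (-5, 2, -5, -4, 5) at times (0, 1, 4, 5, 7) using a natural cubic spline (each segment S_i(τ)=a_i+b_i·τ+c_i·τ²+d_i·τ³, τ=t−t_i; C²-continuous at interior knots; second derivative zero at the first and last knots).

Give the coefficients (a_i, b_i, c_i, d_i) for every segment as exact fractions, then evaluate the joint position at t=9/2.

Δ: Δ0=7, Δ1=-7/3, Δ2=1, Δ3=9/2
row 1: diag=8, rhs=-56; c'=3/8, d'=-7
row 2: denom=8−3·3/8=55/8; d'=(20−3·-7)/(55/8)=328/55
row 3: denom=6−1·8/55=322/55; d'=(21−1·328/55)/(322/55)=827/322
back: M3=827/322
back: M2=328/55−8/55·827/322=900/161
back: M1=-7−3/8·900/161=-2929/322
M: M0=0, M1=-2929/322, M2=900/161, M3=827/322, M4=0
seg 0: a=-5, c=M0/2=0, d=(M1−M0)/(6·1)=-2929/1932, b=Δ0−h0·(2M0+M1)/6=16453/1932
seg 1: a=2, c=M1/2=-2929/644, d=(M2−M1)/(6·3)=4729/5796, b=Δ1−h1·(2M1+M2)/6=3833/966
seg 2: a=-5, c=M2/2=450/161, d=(M3−M2)/(6·1)=-139/276, b=Δ2−h2·(2M2+M3)/6=-2495/1932
seg 3: a=-4, c=M3/2=827/644, d=(M4−M3)/(6·2)=-827/3864, b=Δ3−h3·(2M3+M4)/6=2693/966
t_q=9/2 → seg 2, τ=1/2; S=-5+-2495/1932·τ+450/161·τ²+-139/276·τ³=-25811/5152

  seg 0: a=-5 b=16453/1932 c=0 d=-2929/1932
  seg 1: a=2 b=3833/966 c=-2929/644 d=4729/5796
  seg 2: a=-5 b=-2495/1932 c=450/161 d=-139/276
  seg 3: a=-4 b=2693/966 c=827/644 d=-827/3864
S(9/2) = -25811/5152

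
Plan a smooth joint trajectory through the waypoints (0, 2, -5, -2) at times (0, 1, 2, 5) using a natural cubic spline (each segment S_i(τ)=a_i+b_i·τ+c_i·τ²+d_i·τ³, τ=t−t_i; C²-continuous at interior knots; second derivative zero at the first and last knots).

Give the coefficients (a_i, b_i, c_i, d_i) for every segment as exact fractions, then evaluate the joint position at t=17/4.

  seg 0: a=0 b=142/31 c=0 d=-80/31
  seg 1: a=2 b=-98/31 c=-240/31 d=121/31
  seg 2: a=-5 b=-215/31 c=123/31 d=-41/93
S(17/4) = -10991/1984

Δ: Δ0=2, Δ1=-7, Δ2=1
row 1: diag=4, rhs=-54; c'=1/4, d'=-27/2
row 2: denom=8−1·1/4=31/4; d'=(48−1·-27/2)/(31/4)=246/31
back: M2=246/31
back: M1=-27/2−1/4·246/31=-480/31
M: M0=0, M1=-480/31, M2=246/31, M3=0
seg 0: a=0, c=M0/2=0, d=(M1−M0)/(6·1)=-80/31, b=Δ0−h0·(2M0+M1)/6=142/31
seg 1: a=2, c=M1/2=-240/31, d=(M2−M1)/(6·1)=121/31, b=Δ1−h1·(2M1+M2)/6=-98/31
seg 2: a=-5, c=M2/2=123/31, d=(M3−M2)/(6·3)=-41/93, b=Δ2−h2·(2M2+M3)/6=-215/31
t_q=17/4 → seg 2, τ=9/4; S=-5+-215/31·τ+123/31·τ²+-41/93·τ³=-10991/1984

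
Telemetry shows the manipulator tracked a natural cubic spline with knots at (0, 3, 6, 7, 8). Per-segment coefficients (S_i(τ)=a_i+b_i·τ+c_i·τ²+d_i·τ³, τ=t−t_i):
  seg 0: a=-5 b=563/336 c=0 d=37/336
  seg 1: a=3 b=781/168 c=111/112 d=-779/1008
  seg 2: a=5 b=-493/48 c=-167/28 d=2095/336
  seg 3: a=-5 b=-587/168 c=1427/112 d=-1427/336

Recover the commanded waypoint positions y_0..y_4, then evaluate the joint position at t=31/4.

y_0 = S_0(0) = a_0 = -5
y_1 = S_1(0) = a_1 = 3
y_2 = S_2(0) = a_2 = 5
y_3 = S_3(0) = a_3 = -5
y_4 = S_3(1) = 0
t_q=31/4 is in segment 3 (τ=3/4); S_3(τ)=-16095/7168

y_0=-5 y_1=3 y_2=5 y_3=-5 y_4=0
S(31/4) = -16095/7168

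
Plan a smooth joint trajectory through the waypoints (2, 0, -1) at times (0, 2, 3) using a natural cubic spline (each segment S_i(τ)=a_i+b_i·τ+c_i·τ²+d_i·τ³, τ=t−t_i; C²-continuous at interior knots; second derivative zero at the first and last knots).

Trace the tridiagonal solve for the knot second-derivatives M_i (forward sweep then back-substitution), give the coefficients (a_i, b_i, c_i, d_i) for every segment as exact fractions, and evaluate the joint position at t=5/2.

  seg 0: a=2 b=-1 c=0 d=0
  seg 1: a=0 b=-1 c=0 d=0
S(5/2) = -1/2

Δ: Δ0=-1, Δ1=-1
row 1: diag=6, rhs=0; c'=1/6, d'=0
back: M1=0
M: M0=0, M1=0, M2=0
seg 0: a=2, c=M0/2=0, d=(M1−M0)/(6·2)=0, b=Δ0−h0·(2M0+M1)/6=-1
seg 1: a=0, c=M1/2=0, d=(M2−M1)/(6·1)=0, b=Δ1−h1·(2M1+M2)/6=-1
t_q=5/2 → seg 1, τ=1/2; S=0+-1·τ+0·τ²+0·τ³=-1/2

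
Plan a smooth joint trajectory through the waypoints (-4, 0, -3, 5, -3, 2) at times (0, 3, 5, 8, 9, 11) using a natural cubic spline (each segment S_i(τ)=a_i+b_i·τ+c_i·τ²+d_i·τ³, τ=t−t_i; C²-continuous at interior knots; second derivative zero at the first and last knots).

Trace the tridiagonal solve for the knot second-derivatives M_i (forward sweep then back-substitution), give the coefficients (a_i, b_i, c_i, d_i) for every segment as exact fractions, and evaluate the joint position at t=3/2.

Δ: Δ0=4/3, Δ1=-3/2, Δ2=8/3, Δ3=-8, Δ4=5/2
row 1: diag=10, rhs=-17; c'=1/5, d'=-17/10
row 2: denom=10−2·1/5=48/5; d'=(25−2·-17/10)/(48/5)=71/24
row 3: denom=8−3·5/16=113/16; d'=(-64−3·71/24)/(113/16)=-1166/113
row 4: denom=6−1·16/113=662/113; d'=(63−1·-1166/113)/(662/113)=8285/662
back: M4=8285/662
back: M3=-1166/113−16/113·8285/662=-4002/331
back: M2=71/24−5/16·-4002/331=13379/1986
back: M1=-17/10−1/5·13379/1986=-3026/993
M: M0=0, M1=-3026/993, M2=13379/1986, M3=-4002/331, M4=8285/662, M5=0
seg 0: a=-4, c=M0/2=0, d=(M1−M0)/(6·3)=-1513/8937, b=Δ0−h0·(2M0+M1)/6=2837/993
seg 1: a=0, c=M1/2=-1513/993, d=(M2−M1)/(6·2)=2159/2648, b=Δ1−h1·(2M1+M2)/6=-1702/993
seg 2: a=-3, c=M2/2=13379/3972, d=(M3−M2)/(6·3)=-37391/35748, b=Δ2−h2·(2M2+M3)/6=3923/1986
seg 3: a=5, c=M3/2=-2001/331, d=(M4−M3)/(6·1)=16289/3972, b=Δ3−h3·(2M3+M4)/6=-24053/3972
seg 4: a=-3, c=M4/2=8285/1324, d=(M5−M4)/(6·2)=-8285/7944, b=Δ4−h4·(2M4+M5)/6=-11605/1986
t_q=3/2 → seg 0, τ=3/2; S=-4+2837/993·τ+0·τ²+-1513/8937·τ³=-757/2648

  seg 0: a=-4 b=2837/993 c=0 d=-1513/8937
  seg 1: a=0 b=-1702/993 c=-1513/993 d=2159/2648
  seg 2: a=-3 b=3923/1986 c=13379/3972 d=-37391/35748
  seg 3: a=5 b=-24053/3972 c=-2001/331 d=16289/3972
  seg 4: a=-3 b=-11605/1986 c=8285/1324 d=-8285/7944
S(3/2) = -757/2648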